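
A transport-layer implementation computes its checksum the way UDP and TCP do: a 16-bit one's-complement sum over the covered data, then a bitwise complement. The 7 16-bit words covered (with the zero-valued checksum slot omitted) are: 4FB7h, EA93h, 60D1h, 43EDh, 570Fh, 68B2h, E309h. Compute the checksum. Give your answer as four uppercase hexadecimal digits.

7E2A

One's-complement addition (fold any carry out of bit 15 back into bit 0):
  0x4FB7 + 0xEA93 = 0x13A4A → wrap carry → 0x3A4B
  0x3A4B + 0x60D1 = 0x09B1C
  0x9B1C + 0x43ED = 0x0DF09
  0xDF09 + 0x570F = 0x13618 → wrap carry → 0x3619
  0x3619 + 0x68B2 = 0x09ECB
  0x9ECB + 0xE309 = 0x181D4 → wrap carry → 0x81D5
One's-complement sum = 0x81D5.
Checksum = ~0x81D5 & 0xFFFF = 0x7E2A.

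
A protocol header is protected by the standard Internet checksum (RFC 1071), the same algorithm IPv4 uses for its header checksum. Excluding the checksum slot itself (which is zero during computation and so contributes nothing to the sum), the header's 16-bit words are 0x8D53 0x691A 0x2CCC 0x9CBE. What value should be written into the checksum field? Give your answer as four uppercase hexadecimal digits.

4007

One's-complement addition (fold any carry out of bit 15 back into bit 0):
  0x8D53 + 0x691A = 0x0F66D
  0xF66D + 0x2CCC = 0x12339 → wrap carry → 0x233A
  0x233A + 0x9CBE = 0x0BFF8
One's-complement sum = 0xBFF8.
Checksum = ~0xBFF8 & 0xFFFF = 0x4007.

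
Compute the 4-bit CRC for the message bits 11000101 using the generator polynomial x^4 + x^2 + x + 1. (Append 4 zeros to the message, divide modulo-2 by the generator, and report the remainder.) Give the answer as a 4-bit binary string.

Append 4 zeros: 110001010000. Divide by 10111 (XOR where the leading bit is 1):
  pos 0: 11000 XOR 10111 = 01111
  pos 1: 11111 XOR 10111 = 01000
  pos 2: 10000 XOR 10111 = 00111
  pos 4: 11110 XOR 10111 = 01001
  pos 5: 10010 XOR 10111 = 00101
  pos 7: 10100 XOR 10111 = 00011
Remainder (last 4 bits) = 0011. This is the CRC / FCS.

0011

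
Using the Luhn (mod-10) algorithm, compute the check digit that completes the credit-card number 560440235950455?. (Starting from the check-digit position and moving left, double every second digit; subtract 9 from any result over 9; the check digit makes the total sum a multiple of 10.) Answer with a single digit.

Partial digits right→left: 5 5 4 0 5 9 5 3 2 0 4 4 0 6 5
Double every second digit counting from the check-digit position (so the 1st, 3rd, 5th, ... of the partial from the right).
  doubled (with −9 where >9): 1 8 1 1 4 8 0 1 → sum 24
  kept as-is: 5 0 9 3 0 4 6 → sum 27
Total = 24 + 27 = 51.
Check digit = (10 − (51 mod 10)) mod 10 = 9.

9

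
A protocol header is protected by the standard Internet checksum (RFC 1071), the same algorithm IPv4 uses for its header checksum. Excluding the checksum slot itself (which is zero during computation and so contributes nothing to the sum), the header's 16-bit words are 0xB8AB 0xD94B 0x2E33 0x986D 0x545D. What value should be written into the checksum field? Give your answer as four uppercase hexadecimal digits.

530A

One's-complement addition (fold any carry out of bit 15 back into bit 0):
  0xB8AB + 0xD94B = 0x191F6 → wrap carry → 0x91F7
  0x91F7 + 0x2E33 = 0x0C02A
  0xC02A + 0x986D = 0x15897 → wrap carry → 0x5898
  0x5898 + 0x545D = 0x0ACF5
One's-complement sum = 0xACF5.
Checksum = ~0xACF5 & 0xFFFF = 0x530A.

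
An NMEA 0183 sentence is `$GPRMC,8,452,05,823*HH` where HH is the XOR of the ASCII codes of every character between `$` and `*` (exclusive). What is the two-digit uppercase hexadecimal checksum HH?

XOR the ASCII codes of the payload characters:
  'G' = 0x47 → acc = 0x47
  'P' = 0x50 → acc = 0x17
  'R' = 0x52 → acc = 0x45
  'M' = 0x4D → acc = 0x08
  'C' = 0x43 → acc = 0x4B
  ',' = 0x2C → acc = 0x67
  '8' = 0x38 → acc = 0x5F
  ',' = 0x2C → acc = 0x73
  '4' = 0x34 → acc = 0x47
  '5' = 0x35 → acc = 0x72
  '2' = 0x32 → acc = 0x40
  ',' = 0x2C → acc = 0x6C
  '0' = 0x30 → acc = 0x5C
  '5' = 0x35 → acc = 0x69
  ',' = 0x2C → acc = 0x45
  '8' = 0x38 → acc = 0x7D
  '2' = 0x32 → acc = 0x4F
  '3' = 0x33 → acc = 0x7C
Checksum = 0x7C.

7C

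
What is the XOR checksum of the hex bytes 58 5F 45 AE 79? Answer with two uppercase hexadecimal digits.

95

XOR the bytes together:
  start with 0x58
  0x58 ⊕ 0x5F = 0x07
  0x07 ⊕ 0x45 = 0x42
  0x42 ⊕ 0xAE = 0xEC
  0xEC ⊕ 0x79 = 0x95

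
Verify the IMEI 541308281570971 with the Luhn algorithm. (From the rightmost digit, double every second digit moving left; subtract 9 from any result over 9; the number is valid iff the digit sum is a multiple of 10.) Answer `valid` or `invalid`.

From the right, keep odd positions and double even positions (subtract 9 from any doubled value over 9):
  doubled (positions 2,4,...): 5 0 1 7 7 6 8 → sum 34
  kept (positions 1,3,...): 1 9 7 1 2 0 1 5 → sum 26
Total = 60.
60 mod 10 = 0, so the number is valid.

valid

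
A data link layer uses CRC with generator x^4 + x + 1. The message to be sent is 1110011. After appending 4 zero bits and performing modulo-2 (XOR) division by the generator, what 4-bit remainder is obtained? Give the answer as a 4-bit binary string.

1101

Append 4 zeros: 11100110000. Divide by 10011 (XOR where the leading bit is 1):
  pos 0: 11100 XOR 10011 = 01111
  pos 1: 11111 XOR 10011 = 01100
  pos 2: 11001 XOR 10011 = 01010
  pos 3: 10100 XOR 10011 = 00111
  pos 5: 11100 XOR 10011 = 01111
  pos 6: 11110 XOR 10011 = 01101
Remainder (last 4 bits) = 1101. This is the CRC / FCS.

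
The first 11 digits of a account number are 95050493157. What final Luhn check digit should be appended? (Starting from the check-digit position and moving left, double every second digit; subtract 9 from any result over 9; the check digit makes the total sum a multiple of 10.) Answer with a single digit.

Partial digits right→left: 7 5 1 3 9 4 0 5 0 5 9
Double every second digit counting from the check-digit position (so the 1st, 3rd, 5th, ... of the partial from the right).
  doubled (with −9 where >9): 5 2 9 0 0 9 → sum 25
  kept as-is: 5 3 4 5 5 → sum 22
Total = 25 + 22 = 47.
Check digit = (10 − (47 mod 10)) mod 10 = 3.

3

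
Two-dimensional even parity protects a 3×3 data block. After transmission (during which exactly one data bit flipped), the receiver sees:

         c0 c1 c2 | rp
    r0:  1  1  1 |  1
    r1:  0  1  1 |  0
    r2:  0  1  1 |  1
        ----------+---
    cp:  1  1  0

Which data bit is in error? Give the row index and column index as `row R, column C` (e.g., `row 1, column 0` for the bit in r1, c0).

Recompute each row's even parity and compare to rp:
  r0: data parity 1, sent rp 1 → ok
  r1: data parity 0, sent rp 0 → ok
  r2: data parity 0, sent rp 1 → mismatch
Recompute each column's even parity and compare to cp:
  c0: data parity 1, sent cp 1 → ok
  c1: data parity 1, sent cp 1 → ok
  c2: data parity 1, sent cp 0 → mismatch
Exactly one row (r2) and one column (c2) fail → the flipped bit is at their intersection.

row 2, column 2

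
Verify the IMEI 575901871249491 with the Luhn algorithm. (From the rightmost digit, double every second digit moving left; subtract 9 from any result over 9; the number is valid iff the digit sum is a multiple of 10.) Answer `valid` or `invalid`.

invalid

From the right, keep odd positions and double even positions (subtract 9 from any doubled value over 9):
  doubled (positions 2,4,...): 9 9 4 5 2 9 5 → sum 43
  kept (positions 1,3,...): 1 4 4 1 8 0 5 5 → sum 28
Total = 71.
71 mod 10 = 1, so the number is invalid.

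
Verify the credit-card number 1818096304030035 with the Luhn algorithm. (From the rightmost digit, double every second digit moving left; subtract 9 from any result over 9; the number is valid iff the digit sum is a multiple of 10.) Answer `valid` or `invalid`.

From the right, keep odd positions and double even positions (subtract 9 from any doubled value over 9):
  doubled (positions 2,4,...): 6 0 0 0 3 0 2 2 → sum 13
  kept (positions 1,3,...): 5 0 3 4 3 9 8 8 → sum 40
Total = 53.
53 mod 10 = 3, so the number is invalid.

invalid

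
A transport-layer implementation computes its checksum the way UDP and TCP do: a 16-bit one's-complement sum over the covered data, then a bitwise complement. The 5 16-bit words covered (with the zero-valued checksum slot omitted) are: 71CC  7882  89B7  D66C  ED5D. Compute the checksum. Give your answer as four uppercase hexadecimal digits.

One's-complement addition (fold any carry out of bit 15 back into bit 0):
  0x71CC + 0x7882 = 0x0EA4E
  0xEA4E + 0x89B7 = 0x17405 → wrap carry → 0x7406
  0x7406 + 0xD66C = 0x14A72 → wrap carry → 0x4A73
  0x4A73 + 0xED5D = 0x137D0 → wrap carry → 0x37D1
One's-complement sum = 0x37D1.
Checksum = ~0x37D1 & 0xFFFF = 0xC82E.

C82E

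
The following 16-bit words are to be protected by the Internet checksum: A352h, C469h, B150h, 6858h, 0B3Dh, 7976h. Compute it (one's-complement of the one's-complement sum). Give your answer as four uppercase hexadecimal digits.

F9E6

One's-complement addition (fold any carry out of bit 15 back into bit 0):
  0xA352 + 0xC469 = 0x167BB → wrap carry → 0x67BC
  0x67BC + 0xB150 = 0x1190C → wrap carry → 0x190D
  0x190D + 0x6858 = 0x08165
  0x8165 + 0x0B3D = 0x08CA2
  0x8CA2 + 0x7976 = 0x10618 → wrap carry → 0x0619
One's-complement sum = 0x0619.
Checksum = ~0x0619 & 0xFFFF = 0xF9E6.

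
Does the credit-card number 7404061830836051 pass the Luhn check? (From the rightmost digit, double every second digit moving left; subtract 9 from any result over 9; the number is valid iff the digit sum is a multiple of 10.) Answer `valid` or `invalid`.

From the right, keep odd positions and double even positions (subtract 9 from any doubled value over 9):
  doubled (positions 2,4,...): 1 3 7 6 2 0 0 5 → sum 24
  kept (positions 1,3,...): 1 0 3 0 8 6 4 4 → sum 26
Total = 50.
50 mod 10 = 0, so the number is valid.

valid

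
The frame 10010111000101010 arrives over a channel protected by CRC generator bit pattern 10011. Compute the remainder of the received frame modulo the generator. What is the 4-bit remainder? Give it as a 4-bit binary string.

Modulo-2 division of 10010111000101010 by 10011:
  pos 0: 10010 XOR 10011 = 00001
  pos 4: 11110 XOR 10011 = 01101
  pos 5: 11010 XOR 10011 = 01001
  pos 6: 10010 XOR 10011 = 00001
  pos 10: 11010 XOR 10011 = 01001
  pos 11: 10011 XOR 10011 = 00000
Remainder = 0000 (zero — the frame passes the CRC check).

0000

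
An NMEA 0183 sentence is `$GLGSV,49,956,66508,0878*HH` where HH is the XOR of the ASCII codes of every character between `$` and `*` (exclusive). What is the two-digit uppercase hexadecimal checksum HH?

XOR the ASCII codes of the payload characters:
  'G' = 0x47 → acc = 0x47
  'L' = 0x4C → acc = 0x0B
  'G' = 0x47 → acc = 0x4C
  'S' = 0x53 → acc = 0x1F
  'V' = 0x56 → acc = 0x49
  ',' = 0x2C → acc = 0x65
  '4' = 0x34 → acc = 0x51
  '9' = 0x39 → acc = 0x68
  ',' = 0x2C → acc = 0x44
  '9' = 0x39 → acc = 0x7D
  '5' = 0x35 → acc = 0x48
  '6' = 0x36 → acc = 0x7E
  ',' = 0x2C → acc = 0x52
  '6' = 0x36 → acc = 0x64
  '6' = 0x36 → acc = 0x52
  '5' = 0x35 → acc = 0x67
  '0' = 0x30 → acc = 0x57
  '8' = 0x38 → acc = 0x6F
  ',' = 0x2C → acc = 0x43
  '0' = 0x30 → acc = 0x73
  '8' = 0x38 → acc = 0x4B
  '7' = 0x37 → acc = 0x7C
  '8' = 0x38 → acc = 0x44
Checksum = 0x44.

44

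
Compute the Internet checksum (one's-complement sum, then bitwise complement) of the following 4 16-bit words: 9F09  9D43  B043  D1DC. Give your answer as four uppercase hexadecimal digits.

One's-complement addition (fold any carry out of bit 15 back into bit 0):
  0x9F09 + 0x9D43 = 0x13C4C → wrap carry → 0x3C4D
  0x3C4D + 0xB043 = 0x0EC90
  0xEC90 + 0xD1DC = 0x1BE6C → wrap carry → 0xBE6D
One's-complement sum = 0xBE6D.
Checksum = ~0xBE6D & 0xFFFF = 0x4192.

4192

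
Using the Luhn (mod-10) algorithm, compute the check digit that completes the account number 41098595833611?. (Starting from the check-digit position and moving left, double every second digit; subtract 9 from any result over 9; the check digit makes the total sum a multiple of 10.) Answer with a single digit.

3

Partial digits right→left: 1 1 6 3 3 8 5 9 5 8 9 0 1 4
Double every second digit counting from the check-digit position (so the 1st, 3rd, 5th, ... of the partial from the right).
  doubled (with −9 where >9): 2 3 6 1 1 9 2 → sum 24
  kept as-is: 1 3 8 9 8 0 4 → sum 33
Total = 24 + 33 = 57.
Check digit = (10 − (57 mod 10)) mod 10 = 3.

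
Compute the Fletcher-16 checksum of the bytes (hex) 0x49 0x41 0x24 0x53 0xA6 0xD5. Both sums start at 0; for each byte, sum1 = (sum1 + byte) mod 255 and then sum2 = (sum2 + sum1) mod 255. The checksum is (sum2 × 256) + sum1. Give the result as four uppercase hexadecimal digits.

AB7E

Running sums (mod 255):
  after byte 0 (0x49): sum1=73, sum2=73
  after byte 1 (0x41): sum1=138, sum2=211
  after byte 2 (0x24): sum1=174, sum2=130
  after byte 3 (0x53): sum1=2, sum2=132
  after byte 4 (0xA6): sum1=168, sum2=45
  after byte 5 (0xD5): sum1=126, sum2=171
Checksum = sum2·256 + sum1 = 171·256 + 126 = 43902 = 0xAB7E.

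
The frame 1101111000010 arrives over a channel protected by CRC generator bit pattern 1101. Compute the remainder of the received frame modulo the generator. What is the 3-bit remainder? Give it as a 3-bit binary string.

Modulo-2 division of 1101111000010 by 1101:
  pos 0: 1101 XOR 1101 = 0000
  pos 4: 1110 XOR 1101 = 0011
  pos 6: 1100 XOR 1101 = 0001
  pos 9: 1010 XOR 1101 = 0111
Remainder = 111 (nonzero — an error is detected).

111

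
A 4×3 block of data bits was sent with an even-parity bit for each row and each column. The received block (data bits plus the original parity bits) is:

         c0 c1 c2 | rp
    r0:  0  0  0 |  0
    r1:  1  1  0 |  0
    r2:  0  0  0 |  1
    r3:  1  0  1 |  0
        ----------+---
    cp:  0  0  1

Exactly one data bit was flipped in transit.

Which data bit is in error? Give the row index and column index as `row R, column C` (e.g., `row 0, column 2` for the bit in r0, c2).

Recompute each row's even parity and compare to rp:
  r0: data parity 0, sent rp 0 → ok
  r1: data parity 0, sent rp 0 → ok
  r2: data parity 0, sent rp 1 → mismatch
  r3: data parity 0, sent rp 0 → ok
Recompute each column's even parity and compare to cp:
  c0: data parity 0, sent cp 0 → ok
  c1: data parity 1, sent cp 0 → mismatch
  c2: data parity 1, sent cp 1 → ok
Exactly one row (r2) and one column (c1) fail → the flipped bit is at their intersection.

row 2, column 1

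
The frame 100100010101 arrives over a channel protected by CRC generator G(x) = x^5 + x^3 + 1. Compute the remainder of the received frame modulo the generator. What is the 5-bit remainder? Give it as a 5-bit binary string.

00000

Modulo-2 division of 100100010101 by 101001:
  pos 0: 100100 XOR 101001 = 001101
  pos 2: 110101 XOR 101001 = 011100
  pos 3: 111000 XOR 101001 = 010001
  pos 4: 100011 XOR 101001 = 001010
  pos 6: 101001 XOR 101001 = 000000
Remainder = 00000 (zero — the frame passes the CRC check).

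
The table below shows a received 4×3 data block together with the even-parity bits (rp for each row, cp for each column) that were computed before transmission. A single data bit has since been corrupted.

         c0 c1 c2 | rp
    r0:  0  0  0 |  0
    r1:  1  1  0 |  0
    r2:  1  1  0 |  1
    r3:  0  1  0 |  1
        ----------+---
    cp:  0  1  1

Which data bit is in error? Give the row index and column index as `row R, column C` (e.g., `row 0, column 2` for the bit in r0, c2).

Recompute each row's even parity and compare to rp:
  r0: data parity 0, sent rp 0 → ok
  r1: data parity 0, sent rp 0 → ok
  r2: data parity 0, sent rp 1 → mismatch
  r3: data parity 1, sent rp 1 → ok
Recompute each column's even parity and compare to cp:
  c0: data parity 0, sent cp 0 → ok
  c1: data parity 1, sent cp 1 → ok
  c2: data parity 0, sent cp 1 → mismatch
Exactly one row (r2) and one column (c2) fail → the flipped bit is at their intersection.

row 2, column 2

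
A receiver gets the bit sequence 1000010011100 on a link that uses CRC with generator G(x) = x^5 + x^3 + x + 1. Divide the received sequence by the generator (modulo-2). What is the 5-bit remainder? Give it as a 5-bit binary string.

Modulo-2 division of 1000010011100 by 101011:
  pos 0: 100001 XOR 101011 = 001010
  pos 2: 101000 XOR 101011 = 000011
  pos 6: 111110 XOR 101011 = 010101
  pos 7: 101010 XOR 101011 = 000001
Remainder = 00001 (nonzero — an error is detected).

00001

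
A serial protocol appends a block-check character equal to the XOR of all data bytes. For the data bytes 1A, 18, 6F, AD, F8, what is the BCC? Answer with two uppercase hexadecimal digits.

XOR the bytes together:
  start with 0x1A
  0x1A ⊕ 0x18 = 0x02
  0x02 ⊕ 0x6F = 0x6D
  0x6D ⊕ 0xAD = 0xC0
  0xC0 ⊕ 0xF8 = 0x38

38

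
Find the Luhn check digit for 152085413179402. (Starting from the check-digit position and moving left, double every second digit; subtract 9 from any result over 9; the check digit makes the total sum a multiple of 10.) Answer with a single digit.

Partial digits right→left: 2 0 4 9 7 1 3 1 4 5 8 0 2 5 1
Double every second digit counting from the check-digit position (so the 1st, 3rd, 5th, ... of the partial from the right).
  doubled (with −9 where >9): 4 8 5 6 8 7 4 2 → sum 44
  kept as-is: 0 9 1 1 5 0 5 → sum 21
Total = 44 + 21 = 65.
Check digit = (10 − (65 mod 10)) mod 10 = 5.

5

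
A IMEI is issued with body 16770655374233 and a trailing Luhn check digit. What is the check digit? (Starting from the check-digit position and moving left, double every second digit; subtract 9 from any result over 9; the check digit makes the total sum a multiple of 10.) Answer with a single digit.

0

Partial digits right→left: 3 3 2 4 7 3 5 5 6 0 7 7 6 1
Double every second digit counting from the check-digit position (so the 1st, 3rd, 5th, ... of the partial from the right).
  doubled (with −9 where >9): 6 4 5 1 3 5 3 → sum 27
  kept as-is: 3 4 3 5 0 7 1 → sum 23
Total = 27 + 23 = 50.
Check digit = (10 − (50 mod 10)) mod 10 = 0.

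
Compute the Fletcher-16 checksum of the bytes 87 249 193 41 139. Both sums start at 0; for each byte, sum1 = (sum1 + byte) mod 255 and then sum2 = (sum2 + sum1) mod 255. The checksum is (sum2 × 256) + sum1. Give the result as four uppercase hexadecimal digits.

Running sums (mod 255):
  after byte 0 (87): sum1=87, sum2=87
  after byte 1 (249): sum1=81, sum2=168
  after byte 2 (193): sum1=19, sum2=187
  after byte 3 (41): sum1=60, sum2=247
  after byte 4 (139): sum1=199, sum2=191
Checksum = sum2·256 + sum1 = 191·256 + 199 = 49095 = 0xBFC7.

BFC7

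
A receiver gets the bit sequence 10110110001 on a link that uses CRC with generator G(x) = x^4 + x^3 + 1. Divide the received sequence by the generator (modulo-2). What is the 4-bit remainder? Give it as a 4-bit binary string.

Modulo-2 division of 10110110001 by 11001:
  pos 0: 10110 XOR 11001 = 01111
  pos 1: 11111 XOR 11001 = 00110
  pos 3: 11010 XOR 11001 = 00011
  pos 6: 11001 XOR 11001 = 00000
Remainder = 0000 (zero — the frame passes the CRC check).

0000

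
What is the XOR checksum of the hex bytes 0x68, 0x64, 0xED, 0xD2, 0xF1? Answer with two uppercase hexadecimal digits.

XOR the bytes together:
  start with 0x68
  0x68 ⊕ 0x64 = 0x0C
  0x0C ⊕ 0xED = 0xE1
  0xE1 ⊕ 0xD2 = 0x33
  0x33 ⊕ 0xF1 = 0xC2

C2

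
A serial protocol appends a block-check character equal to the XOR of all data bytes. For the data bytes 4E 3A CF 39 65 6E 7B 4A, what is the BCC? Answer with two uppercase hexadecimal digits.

B8

XOR the bytes together:
  start with 0x4E
  0x4E ⊕ 0x3A = 0x74
  0x74 ⊕ 0xCF = 0xBB
  0xBB ⊕ 0x39 = 0x82
  0x82 ⊕ 0x65 = 0xE7
  0xE7 ⊕ 0x6E = 0x89
  0x89 ⊕ 0x7B = 0xF2
  0xF2 ⊕ 0x4A = 0xB8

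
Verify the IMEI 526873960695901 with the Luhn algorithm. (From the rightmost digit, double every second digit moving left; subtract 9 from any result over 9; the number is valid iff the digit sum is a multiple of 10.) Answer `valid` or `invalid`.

valid

From the right, keep odd positions and double even positions (subtract 9 from any doubled value over 9):
  doubled (positions 2,4,...): 0 1 3 3 6 7 4 → sum 24
  kept (positions 1,3,...): 1 9 9 0 9 7 6 5 → sum 46
Total = 70.
70 mod 10 = 0, so the number is valid.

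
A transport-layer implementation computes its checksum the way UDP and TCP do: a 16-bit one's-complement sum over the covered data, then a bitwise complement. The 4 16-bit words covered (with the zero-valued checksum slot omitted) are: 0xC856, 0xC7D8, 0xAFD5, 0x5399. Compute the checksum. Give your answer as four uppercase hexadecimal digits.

6C61

One's-complement addition (fold any carry out of bit 15 back into bit 0):
  0xC856 + 0xC7D8 = 0x1902E → wrap carry → 0x902F
  0x902F + 0xAFD5 = 0x14004 → wrap carry → 0x4005
  0x4005 + 0x5399 = 0x0939E
One's-complement sum = 0x939E.
Checksum = ~0x939E & 0xFFFF = 0x6C61.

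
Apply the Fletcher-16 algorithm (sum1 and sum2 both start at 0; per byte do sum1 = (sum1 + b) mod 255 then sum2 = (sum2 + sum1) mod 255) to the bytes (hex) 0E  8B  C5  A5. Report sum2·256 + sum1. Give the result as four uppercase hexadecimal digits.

Running sums (mod 255):
  after byte 0 (0E): sum1=14, sum2=14
  after byte 1 (8B): sum1=153, sum2=167
  after byte 2 (C5): sum1=95, sum2=7
  after byte 3 (A5): sum1=5, sum2=12
Checksum = sum2·256 + sum1 = 12·256 + 5 = 3077 = 0x0C05.

0C05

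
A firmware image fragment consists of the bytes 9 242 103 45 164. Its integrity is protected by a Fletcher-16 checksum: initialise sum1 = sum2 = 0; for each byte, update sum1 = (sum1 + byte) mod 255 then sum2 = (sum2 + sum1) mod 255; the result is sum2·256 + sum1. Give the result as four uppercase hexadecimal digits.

Running sums (mod 255):
  after byte 0 (9): sum1=9, sum2=9
  after byte 1 (242): sum1=251, sum2=5
  after byte 2 (103): sum1=99, sum2=104
  after byte 3 (45): sum1=144, sum2=248
  after byte 4 (164): sum1=53, sum2=46
Checksum = sum2·256 + sum1 = 46·256 + 53 = 11829 = 0x2E35.

2E35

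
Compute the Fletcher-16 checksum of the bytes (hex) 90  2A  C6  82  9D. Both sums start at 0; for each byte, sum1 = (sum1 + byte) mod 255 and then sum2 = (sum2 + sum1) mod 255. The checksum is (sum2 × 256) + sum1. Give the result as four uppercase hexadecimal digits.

72A1

Running sums (mod 255):
  after byte 0 (90): sum1=144, sum2=144
  after byte 1 (2A): sum1=186, sum2=75
  after byte 2 (C6): sum1=129, sum2=204
  after byte 3 (82): sum1=4, sum2=208
  after byte 4 (9D): sum1=161, sum2=114
Checksum = sum2·256 + sum1 = 114·256 + 161 = 29345 = 0x72A1.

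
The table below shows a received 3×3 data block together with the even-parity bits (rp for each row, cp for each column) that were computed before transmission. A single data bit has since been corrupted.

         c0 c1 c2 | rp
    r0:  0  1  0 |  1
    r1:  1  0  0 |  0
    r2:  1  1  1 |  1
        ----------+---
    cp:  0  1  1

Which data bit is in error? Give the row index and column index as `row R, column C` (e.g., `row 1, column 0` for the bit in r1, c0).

Recompute each row's even parity and compare to rp:
  r0: data parity 1, sent rp 1 → ok
  r1: data parity 1, sent rp 0 → mismatch
  r2: data parity 1, sent rp 1 → ok
Recompute each column's even parity and compare to cp:
  c0: data parity 0, sent cp 0 → ok
  c1: data parity 0, sent cp 1 → mismatch
  c2: data parity 1, sent cp 1 → ok
Exactly one row (r1) and one column (c1) fail → the flipped bit is at their intersection.

row 1, column 1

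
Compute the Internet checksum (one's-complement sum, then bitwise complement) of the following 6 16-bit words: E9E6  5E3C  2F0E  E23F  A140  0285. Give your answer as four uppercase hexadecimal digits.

02C9

One's-complement addition (fold any carry out of bit 15 back into bit 0):
  0xE9E6 + 0x5E3C = 0x14822 → wrap carry → 0x4823
  0x4823 + 0x2F0E = 0x07731
  0x7731 + 0xE23F = 0x15970 → wrap carry → 0x5971
  0x5971 + 0xA140 = 0x0FAB1
  0xFAB1 + 0x0285 = 0x0FD36
One's-complement sum = 0xFD36.
Checksum = ~0xFD36 & 0xFFFF = 0x02C9.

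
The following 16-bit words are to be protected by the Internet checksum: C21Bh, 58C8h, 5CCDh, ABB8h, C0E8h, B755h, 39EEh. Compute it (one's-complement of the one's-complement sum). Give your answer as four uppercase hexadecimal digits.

One's-complement addition (fold any carry out of bit 15 back into bit 0):
  0xC21B + 0x58C8 = 0x11AE3 → wrap carry → 0x1AE4
  0x1AE4 + 0x5CCD = 0x077B1
  0x77B1 + 0xABB8 = 0x12369 → wrap carry → 0x236A
  0x236A + 0xC0E8 = 0x0E452
  0xE452 + 0xB755 = 0x19BA7 → wrap carry → 0x9BA8
  0x9BA8 + 0x39EE = 0x0D596
One's-complement sum = 0xD596.
Checksum = ~0xD596 & 0xFFFF = 0x2A69.

2A69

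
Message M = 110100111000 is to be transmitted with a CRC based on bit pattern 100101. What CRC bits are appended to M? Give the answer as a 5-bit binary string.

11110

Append 5 zeros: 11010011100000000. Divide by 100101 (XOR where the leading bit is 1):
  pos 0: 110100 XOR 100101 = 010001
  pos 1: 100011 XOR 100101 = 000110
  pos 4: 110110 XOR 100101 = 010011
  pos 5: 100110 XOR 100101 = 000011
  pos 9: 110000 XOR 100101 = 010101
  pos 10: 101010 XOR 100101 = 001111
Remainder (last 5 bits) = 11110. This is the CRC / FCS.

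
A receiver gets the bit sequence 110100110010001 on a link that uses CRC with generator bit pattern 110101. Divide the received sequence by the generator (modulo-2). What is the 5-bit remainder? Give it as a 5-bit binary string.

10101

Modulo-2 division of 110100110010001 by 110101:
  pos 0: 110100 XOR 110101 = 000001
  pos 5: 111001 XOR 110101 = 001100
  pos 7: 110000 XOR 110101 = 000101
Remainder = 10101 (nonzero — an error is detected).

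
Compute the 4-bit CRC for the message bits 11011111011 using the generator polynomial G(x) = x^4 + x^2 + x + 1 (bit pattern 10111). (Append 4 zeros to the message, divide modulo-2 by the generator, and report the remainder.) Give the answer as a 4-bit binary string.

1011

Append 4 zeros: 110111110110000. Divide by 10111 (XOR where the leading bit is 1):
  pos 0: 11011 XOR 10111 = 01100
  pos 1: 11001 XOR 10111 = 01110
  pos 2: 11101 XOR 10111 = 01010
  pos 3: 10101 XOR 10111 = 00010
  pos 6: 10011 XOR 10111 = 00100
  pos 8: 10000 XOR 10111 = 00111
  pos 10: 11100 XOR 10111 = 01011
Remainder (last 4 bits) = 1011. This is the CRC / FCS.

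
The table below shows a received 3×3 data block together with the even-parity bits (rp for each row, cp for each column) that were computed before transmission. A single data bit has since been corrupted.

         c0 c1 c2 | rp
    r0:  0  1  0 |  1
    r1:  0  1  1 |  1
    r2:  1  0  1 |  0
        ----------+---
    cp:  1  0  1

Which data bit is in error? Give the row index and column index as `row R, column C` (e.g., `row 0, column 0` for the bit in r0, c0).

row 1, column 2

Recompute each row's even parity and compare to rp:
  r0: data parity 1, sent rp 1 → ok
  r1: data parity 0, sent rp 1 → mismatch
  r2: data parity 0, sent rp 0 → ok
Recompute each column's even parity and compare to cp:
  c0: data parity 1, sent cp 1 → ok
  c1: data parity 0, sent cp 0 → ok
  c2: data parity 0, sent cp 1 → mismatch
Exactly one row (r1) and one column (c2) fail → the flipped bit is at their intersection.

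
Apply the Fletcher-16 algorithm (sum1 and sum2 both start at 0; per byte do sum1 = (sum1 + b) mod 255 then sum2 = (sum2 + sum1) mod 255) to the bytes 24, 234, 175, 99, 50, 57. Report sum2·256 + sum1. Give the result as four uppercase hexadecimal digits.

Running sums (mod 255):
  after byte 0 (24): sum1=24, sum2=24
  after byte 1 (234): sum1=3, sum2=27
  after byte 2 (175): sum1=178, sum2=205
  after byte 3 (99): sum1=22, sum2=227
  after byte 4 (50): sum1=72, sum2=44
  after byte 5 (57): sum1=129, sum2=173
Checksum = sum2·256 + sum1 = 173·256 + 129 = 44417 = 0xAD81.

AD81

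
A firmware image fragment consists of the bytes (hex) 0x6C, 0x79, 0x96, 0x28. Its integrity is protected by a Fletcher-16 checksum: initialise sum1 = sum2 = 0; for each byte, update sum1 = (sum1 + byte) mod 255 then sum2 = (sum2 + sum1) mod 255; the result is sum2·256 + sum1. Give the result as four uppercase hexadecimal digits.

73A4

Running sums (mod 255):
  after byte 0 (0x6C): sum1=108, sum2=108
  after byte 1 (0x79): sum1=229, sum2=82
  after byte 2 (0x96): sum1=124, sum2=206
  after byte 3 (0x28): sum1=164, sum2=115
Checksum = sum2·256 + sum1 = 115·256 + 164 = 29604 = 0x73A4.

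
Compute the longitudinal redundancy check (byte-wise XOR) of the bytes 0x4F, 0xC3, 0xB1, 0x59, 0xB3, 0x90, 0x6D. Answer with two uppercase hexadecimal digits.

XOR the bytes together:
  start with 0x4F
  0x4F ⊕ 0xC3 = 0x8C
  0x8C ⊕ 0xB1 = 0x3D
  0x3D ⊕ 0x59 = 0x64
  0x64 ⊕ 0xB3 = 0xD7
  0xD7 ⊕ 0x90 = 0x47
  0x47 ⊕ 0x6D = 0x2A

2A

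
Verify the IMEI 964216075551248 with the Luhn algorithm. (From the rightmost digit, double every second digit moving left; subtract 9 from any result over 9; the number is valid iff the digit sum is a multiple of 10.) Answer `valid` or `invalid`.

valid

From the right, keep odd positions and double even positions (subtract 9 from any doubled value over 9):
  doubled (positions 2,4,...): 8 2 1 5 3 4 3 → sum 26
  kept (positions 1,3,...): 8 2 5 5 0 1 4 9 → sum 34
Total = 60.
60 mod 10 = 0, so the number is valid.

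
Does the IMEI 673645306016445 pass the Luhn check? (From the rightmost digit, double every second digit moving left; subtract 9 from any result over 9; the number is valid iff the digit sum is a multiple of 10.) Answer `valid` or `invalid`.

From the right, keep odd positions and double even positions (subtract 9 from any doubled value over 9):
  doubled (positions 2,4,...): 8 3 0 0 1 3 5 → sum 20
  kept (positions 1,3,...): 5 4 1 6 3 4 3 6 → sum 32
Total = 52.
52 mod 10 = 2, so the number is invalid.

invalid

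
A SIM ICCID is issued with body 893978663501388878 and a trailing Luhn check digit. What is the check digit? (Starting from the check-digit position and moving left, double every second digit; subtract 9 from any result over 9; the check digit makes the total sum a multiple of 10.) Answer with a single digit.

Partial digits right→left: 8 7 8 8 8 3 1 0 5 3 6 6 8 7 9 3 9 8
Double every second digit counting from the check-digit position (so the 1st, 3rd, 5th, ... of the partial from the right).
  doubled (with −9 where >9): 7 7 7 2 1 3 7 9 9 → sum 52
  kept as-is: 7 8 3 0 3 6 7 3 8 → sum 45
Total = 52 + 45 = 97.
Check digit = (10 − (97 mod 10)) mod 10 = 3.

3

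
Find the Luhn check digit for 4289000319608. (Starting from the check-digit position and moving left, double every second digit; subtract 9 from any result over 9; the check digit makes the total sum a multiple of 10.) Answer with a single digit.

Partial digits right→left: 8 0 6 9 1 3 0 0 0 9 8 2 4
Double every second digit counting from the check-digit position (so the 1st, 3rd, 5th, ... of the partial from the right).
  doubled (with −9 where >9): 7 3 2 0 0 7 8 → sum 27
  kept as-is: 0 9 3 0 9 2 → sum 23
Total = 27 + 23 = 50.
Check digit = (10 − (50 mod 10)) mod 10 = 0.

0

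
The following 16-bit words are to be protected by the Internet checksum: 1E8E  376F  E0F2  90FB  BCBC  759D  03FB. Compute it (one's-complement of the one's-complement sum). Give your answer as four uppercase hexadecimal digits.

One's-complement addition (fold any carry out of bit 15 back into bit 0):
  0x1E8E + 0x376F = 0x055FD
  0x55FD + 0xE0F2 = 0x136EF → wrap carry → 0x36F0
  0x36F0 + 0x90FB = 0x0C7EB
  0xC7EB + 0xBCBC = 0x184A7 → wrap carry → 0x84A8
  0x84A8 + 0x759D = 0x0FA45
  0xFA45 + 0x03FB = 0x0FE40
One's-complement sum = 0xFE40.
Checksum = ~0xFE40 & 0xFFFF = 0x01BF.

01BF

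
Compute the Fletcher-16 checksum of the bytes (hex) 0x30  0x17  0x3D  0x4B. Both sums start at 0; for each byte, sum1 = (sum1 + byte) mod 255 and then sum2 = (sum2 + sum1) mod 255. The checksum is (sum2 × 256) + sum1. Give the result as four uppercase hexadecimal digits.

CBCF

Running sums (mod 255):
  after byte 0 (0x30): sum1=48, sum2=48
  after byte 1 (0x17): sum1=71, sum2=119
  after byte 2 (0x3D): sum1=132, sum2=251
  after byte 3 (0x4B): sum1=207, sum2=203
Checksum = sum2·256 + sum1 = 203·256 + 207 = 52175 = 0xCBCF.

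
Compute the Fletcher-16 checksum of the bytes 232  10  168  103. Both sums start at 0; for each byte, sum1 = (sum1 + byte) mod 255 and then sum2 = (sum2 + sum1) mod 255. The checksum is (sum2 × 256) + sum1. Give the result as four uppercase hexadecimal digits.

7A03

Running sums (mod 255):
  after byte 0 (232): sum1=232, sum2=232
  after byte 1 (10): sum1=242, sum2=219
  after byte 2 (168): sum1=155, sum2=119
  after byte 3 (103): sum1=3, sum2=122
Checksum = sum2·256 + sum1 = 122·256 + 3 = 31235 = 0x7A03.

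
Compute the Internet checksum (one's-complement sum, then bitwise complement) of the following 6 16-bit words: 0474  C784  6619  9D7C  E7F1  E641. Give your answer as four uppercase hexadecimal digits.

623D

One's-complement addition (fold any carry out of bit 15 back into bit 0):
  0x0474 + 0xC784 = 0x0CBF8
  0xCBF8 + 0x6619 = 0x13211 → wrap carry → 0x3212
  0x3212 + 0x9D7C = 0x0CF8E
  0xCF8E + 0xE7F1 = 0x1B77F → wrap carry → 0xB780
  0xB780 + 0xE641 = 0x19DC1 → wrap carry → 0x9DC2
One's-complement sum = 0x9DC2.
Checksum = ~0x9DC2 & 0xFFFF = 0x623D.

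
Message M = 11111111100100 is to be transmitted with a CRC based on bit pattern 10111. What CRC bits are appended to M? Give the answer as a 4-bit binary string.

Append 4 zeros: 111111111001000000. Divide by 10111 (XOR where the leading bit is 1):
  pos 0: 11111 XOR 10111 = 01000
  pos 1: 10001 XOR 10111 = 00110
  pos 3: 11011 XOR 10111 = 01100
  pos 4: 11001 XOR 10111 = 01110
  pos 5: 11100 XOR 10111 = 01011
  pos 6: 10110 XOR 10111 = 00001
  pos 10: 11000 XOR 10111 = 01111
  pos 11: 11110 XOR 10111 = 01001
  pos 12: 10010 XOR 10111 = 00101
Remainder (last 4 bits) = 1010. This is the CRC / FCS.

1010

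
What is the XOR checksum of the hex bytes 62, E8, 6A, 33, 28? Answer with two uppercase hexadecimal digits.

XOR the bytes together:
  start with 0x62
  0x62 ⊕ 0xE8 = 0x8A
  0x8A ⊕ 0x6A = 0xE0
  0xE0 ⊕ 0x33 = 0xD3
  0xD3 ⊕ 0x28 = 0xFB

FB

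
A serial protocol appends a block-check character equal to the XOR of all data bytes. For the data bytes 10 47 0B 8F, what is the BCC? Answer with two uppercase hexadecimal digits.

XOR the bytes together:
  start with 0x10
  0x10 ⊕ 0x47 = 0x57
  0x57 ⊕ 0x0B = 0x5C
  0x5C ⊕ 0x8F = 0xD3

D3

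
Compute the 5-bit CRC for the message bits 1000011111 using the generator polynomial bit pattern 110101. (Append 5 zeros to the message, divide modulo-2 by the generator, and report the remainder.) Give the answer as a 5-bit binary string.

10100

Append 5 zeros: 100001111100000. Divide by 110101 (XOR where the leading bit is 1):
  pos 0: 100001 XOR 110101 = 010100
  pos 1: 101001 XOR 110101 = 011100
  pos 2: 111001 XOR 110101 = 001100
  pos 4: 110011 XOR 110101 = 000110
  pos 7: 110000 XOR 110101 = 000101
Remainder (last 5 bits) = 10100. This is the CRC / FCS.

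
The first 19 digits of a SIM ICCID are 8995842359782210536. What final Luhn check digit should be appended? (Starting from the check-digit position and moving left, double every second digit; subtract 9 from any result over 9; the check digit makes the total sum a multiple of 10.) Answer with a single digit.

4

Partial digits right→left: 6 3 5 0 1 2 2 8 7 9 5 3 2 4 8 5 9 9 8
Double every second digit counting from the check-digit position (so the 1st, 3rd, 5th, ... of the partial from the right).
  doubled (with −9 where >9): 3 1 2 4 5 1 4 7 9 7 → sum 43
  kept as-is: 3 0 2 8 9 3 4 5 9 → sum 43
Total = 43 + 43 = 86.
Check digit = (10 − (86 mod 10)) mod 10 = 4.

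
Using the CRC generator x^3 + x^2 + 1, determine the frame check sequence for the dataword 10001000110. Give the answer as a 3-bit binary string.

Append 3 zeros: 10001000110000. Divide by 1101 (XOR where the leading bit is 1):
  pos 0: 1000 XOR 1101 = 0101
  pos 1: 1011 XOR 1101 = 0110
  pos 2: 1100 XOR 1101 = 0001
  pos 5: 1001 XOR 1101 = 0100
  pos 6: 1001 XOR 1101 = 0100
  pos 7: 1000 XOR 1101 = 0101
  pos 8: 1010 XOR 1101 = 0111
  pos 9: 1110 XOR 1101 = 0011
Remainder (last 3 bits) = 110. This is the CRC / FCS.

110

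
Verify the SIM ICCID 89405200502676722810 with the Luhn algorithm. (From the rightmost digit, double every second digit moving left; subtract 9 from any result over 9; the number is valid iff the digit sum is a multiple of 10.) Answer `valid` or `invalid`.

From the right, keep odd positions and double even positions (subtract 9 from any doubled value over 9):
  doubled (positions 2,4,...): 2 4 5 5 4 1 0 1 8 7 → sum 37
  kept (positions 1,3,...): 0 8 2 6 6 0 0 2 0 9 → sum 33
Total = 70.
70 mod 10 = 0, so the number is valid.

valid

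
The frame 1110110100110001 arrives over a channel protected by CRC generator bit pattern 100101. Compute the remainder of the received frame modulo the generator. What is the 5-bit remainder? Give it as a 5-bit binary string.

Modulo-2 division of 1110110100110001 by 100101:
  pos 0: 111011 XOR 100101 = 011110
  pos 1: 111100 XOR 100101 = 011001
  pos 2: 110011 XOR 100101 = 010110
  pos 3: 101100 XOR 100101 = 001001
  pos 5: 100101 XOR 100101 = 000000
Remainder = 10001 (nonzero — an error is detected).

10001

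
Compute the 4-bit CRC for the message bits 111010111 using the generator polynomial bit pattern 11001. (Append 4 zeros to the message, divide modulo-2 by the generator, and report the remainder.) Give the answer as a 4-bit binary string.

Append 4 zeros: 1110101110000. Divide by 11001 (XOR where the leading bit is 1):
  pos 0: 11101 XOR 11001 = 00100
  pos 2: 10001 XOR 11001 = 01000
  pos 3: 10001 XOR 11001 = 01000
  pos 4: 10001 XOR 11001 = 01000
  pos 5: 10000 XOR 11001 = 01001
  pos 6: 10010 XOR 11001 = 01011
  pos 7: 10110 XOR 11001 = 01111
  pos 8: 11110 XOR 11001 = 00111
Remainder (last 4 bits) = 0111. This is the CRC / FCS.

0111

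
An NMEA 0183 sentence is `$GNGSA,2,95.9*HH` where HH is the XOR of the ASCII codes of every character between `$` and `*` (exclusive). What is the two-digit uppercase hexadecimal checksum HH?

XOR the ASCII codes of the payload characters:
  'G' = 0x47 → acc = 0x47
  'N' = 0x4E → acc = 0x09
  'G' = 0x47 → acc = 0x4E
  'S' = 0x53 → acc = 0x1D
  'A' = 0x41 → acc = 0x5C
  ',' = 0x2C → acc = 0x70
  '2' = 0x32 → acc = 0x42
  ',' = 0x2C → acc = 0x6E
  '9' = 0x39 → acc = 0x57
  '5' = 0x35 → acc = 0x62
  '.' = 0x2E → acc = 0x4C
  '9' = 0x39 → acc = 0x75
Checksum = 0x75.

75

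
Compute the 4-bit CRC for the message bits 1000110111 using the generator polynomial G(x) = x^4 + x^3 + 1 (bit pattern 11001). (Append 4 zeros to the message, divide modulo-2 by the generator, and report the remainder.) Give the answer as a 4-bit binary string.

0000

Append 4 zeros: 10001101110000. Divide by 11001 (XOR where the leading bit is 1):
  pos 0: 10001 XOR 11001 = 01000
  pos 1: 10001 XOR 11001 = 01000
  pos 2: 10000 XOR 11001 = 01001
  pos 3: 10011 XOR 11001 = 01010
  pos 4: 10101 XOR 11001 = 01100
  pos 5: 11001 XOR 11001 = 00000
Remainder (last 4 bits) = 0000. This is the CRC / FCS.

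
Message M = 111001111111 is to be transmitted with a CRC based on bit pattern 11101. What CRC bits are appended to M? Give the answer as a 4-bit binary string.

0110

Append 4 zeros: 1110011111110000. Divide by 11101 (XOR where the leading bit is 1):
  pos 0: 11100 XOR 11101 = 00001
  pos 4: 11111 XOR 11101 = 00010
  pos 7: 10111 XOR 11101 = 01010
  pos 8: 10100 XOR 11101 = 01001
  pos 9: 10010 XOR 11101 = 01111
  pos 10: 11110 XOR 11101 = 00011
Remainder (last 4 bits) = 0110. This is the CRC / FCS.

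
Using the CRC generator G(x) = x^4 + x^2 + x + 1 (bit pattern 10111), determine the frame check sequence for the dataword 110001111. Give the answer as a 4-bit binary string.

Append 4 zeros: 1100011110000. Divide by 10111 (XOR where the leading bit is 1):
  pos 0: 11000 XOR 10111 = 01111
  pos 1: 11111 XOR 10111 = 01000
  pos 2: 10001 XOR 10111 = 00110
  pos 4: 11011 XOR 10111 = 01100
  pos 5: 11000 XOR 10111 = 01111
  pos 6: 11110 XOR 10111 = 01001
  pos 7: 10010 XOR 10111 = 00101
Remainder (last 4 bits) = 1010. This is the CRC / FCS.

1010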